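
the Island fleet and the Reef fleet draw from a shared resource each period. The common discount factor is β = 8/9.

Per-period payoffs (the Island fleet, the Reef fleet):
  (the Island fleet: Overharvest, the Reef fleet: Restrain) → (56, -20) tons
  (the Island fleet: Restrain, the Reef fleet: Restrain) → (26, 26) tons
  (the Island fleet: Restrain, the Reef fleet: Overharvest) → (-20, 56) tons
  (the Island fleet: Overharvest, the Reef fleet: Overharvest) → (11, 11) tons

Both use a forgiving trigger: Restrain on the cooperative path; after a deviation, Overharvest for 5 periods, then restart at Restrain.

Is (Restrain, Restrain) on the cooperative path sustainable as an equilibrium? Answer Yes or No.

Yes

A one-shot deviation gives 56 now, then 11 for 5 periods, then back to 26.
Gain from deviating: (56−26) today; loss: (26−11) in each of the next 5 periods.
No-deviation condition: (26−11)(β+…+β^5) ≥ 56−26, i.e. β+…+β^5 ≥ 2.
At β = 8/9: β+…+β^5 = 3.5606 ≥ 2.0000.
So cooperation is sustainable.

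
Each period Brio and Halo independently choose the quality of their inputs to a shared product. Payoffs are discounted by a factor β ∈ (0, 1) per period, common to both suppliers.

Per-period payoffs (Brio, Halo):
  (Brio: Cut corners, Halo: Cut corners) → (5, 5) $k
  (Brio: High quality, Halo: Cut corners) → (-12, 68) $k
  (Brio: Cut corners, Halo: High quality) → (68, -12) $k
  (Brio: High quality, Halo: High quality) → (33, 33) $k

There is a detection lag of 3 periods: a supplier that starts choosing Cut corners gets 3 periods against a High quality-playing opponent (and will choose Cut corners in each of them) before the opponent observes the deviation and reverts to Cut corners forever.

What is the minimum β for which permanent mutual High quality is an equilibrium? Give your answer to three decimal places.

0.822

Deviating for the 3 undetected periods gains 68−33 = 35 per period over cooperation, then loses 33−5 = 28 per period forever once punishment starts.
Gain: 35(1 + β + … + β^2); loss: 28·β^3/(1−β).
No profitable deviation ⇔ 35(1−β^3) ≤ 28·β^3, i.e. β^3 ≥ 35/(35+28) = 5/9.
Hence β ≥ (5/9)^(1/3) ≈ 0.822.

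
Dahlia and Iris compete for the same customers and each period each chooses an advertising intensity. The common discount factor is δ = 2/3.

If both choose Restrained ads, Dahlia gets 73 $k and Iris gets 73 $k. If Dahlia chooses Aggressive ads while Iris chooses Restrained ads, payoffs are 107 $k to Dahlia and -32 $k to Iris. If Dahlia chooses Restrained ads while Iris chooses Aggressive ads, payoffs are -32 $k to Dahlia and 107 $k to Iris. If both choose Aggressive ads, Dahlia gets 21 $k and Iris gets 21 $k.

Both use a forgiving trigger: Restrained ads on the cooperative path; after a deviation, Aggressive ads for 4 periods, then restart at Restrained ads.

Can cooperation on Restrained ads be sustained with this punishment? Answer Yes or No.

Comparing payoff streams over the 5 periods until play realigns: cooperate → 73(1+δ+…+δ^4); deviate → 107 + 21(δ+…+δ^4).
Cooperation is sustained iff (73−21)(δ+…+δ^4) ≥ 107−73.
δ+…+δ^4 = 2/3·(1−(2/3)^4)/(1−2/3) = 1.6049, and (107−73)/(73−21) = 0.6538.
1.6049 ≥ 0.6538, so cooperation is sustainable.

Yes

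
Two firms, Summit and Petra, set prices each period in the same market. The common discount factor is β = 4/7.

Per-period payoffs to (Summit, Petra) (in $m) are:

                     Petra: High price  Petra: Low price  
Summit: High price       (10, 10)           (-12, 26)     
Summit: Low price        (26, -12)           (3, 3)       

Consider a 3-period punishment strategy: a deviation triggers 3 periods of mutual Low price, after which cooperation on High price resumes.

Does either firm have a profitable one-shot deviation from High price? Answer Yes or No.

IC: β+…+β^3 ≥ (26−10)/(10−3) = 16/7.
At β = 4/7: partial sum = 1.0845 < 2.2857. Cooperation not sustainable.

Yes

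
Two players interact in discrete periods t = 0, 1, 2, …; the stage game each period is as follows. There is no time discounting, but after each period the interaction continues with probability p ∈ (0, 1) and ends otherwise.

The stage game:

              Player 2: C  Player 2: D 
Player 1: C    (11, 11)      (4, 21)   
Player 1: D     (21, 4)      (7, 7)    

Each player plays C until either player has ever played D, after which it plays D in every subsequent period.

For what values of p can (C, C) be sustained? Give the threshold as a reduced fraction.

5/7

Expected cooperation value is 11 + p·11 + p²·11 + … = 11/(1−p); deviation gives 21 + p·7/(1−p).
11 ≥ 21(1−p) + 7p ⇒ 14p ≥ 10 ⇒ p ≥ 10/14 = 5/7.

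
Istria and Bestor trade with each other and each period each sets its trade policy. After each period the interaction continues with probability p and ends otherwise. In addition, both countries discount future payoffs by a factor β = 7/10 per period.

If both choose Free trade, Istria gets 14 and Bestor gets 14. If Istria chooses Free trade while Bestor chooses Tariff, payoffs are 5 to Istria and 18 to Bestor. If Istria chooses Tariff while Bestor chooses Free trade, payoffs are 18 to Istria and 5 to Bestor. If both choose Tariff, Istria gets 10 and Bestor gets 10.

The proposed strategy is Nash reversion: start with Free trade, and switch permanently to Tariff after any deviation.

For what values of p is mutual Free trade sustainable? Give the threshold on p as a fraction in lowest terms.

5/7

Expected continuation weight on next period's payoff is β·p = 7/10·p, which plays the role of the discount factor.
Cooperation requires 7/10·p ≥ (18−14)/(18−10) = 1/2, hence p ≥ 5/7.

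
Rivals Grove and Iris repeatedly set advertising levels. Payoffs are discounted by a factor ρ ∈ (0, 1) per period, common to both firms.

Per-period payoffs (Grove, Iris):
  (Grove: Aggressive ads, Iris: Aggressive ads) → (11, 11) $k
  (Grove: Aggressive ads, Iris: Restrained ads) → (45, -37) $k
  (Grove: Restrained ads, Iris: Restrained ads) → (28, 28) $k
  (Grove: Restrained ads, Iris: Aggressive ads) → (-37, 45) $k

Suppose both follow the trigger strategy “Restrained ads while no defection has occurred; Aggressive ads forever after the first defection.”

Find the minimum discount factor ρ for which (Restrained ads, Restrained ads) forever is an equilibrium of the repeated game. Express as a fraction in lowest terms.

1/2

One-period gain from deviating is 45 − 28 = 17. The loss is 28 − 11 = 17 in every subsequent period, with present value 17·ρ/(1−ρ).
Deviation is unprofitable when 17·ρ/(1−ρ) ≥ 17, i.e. ρ/(1−ρ) ≥ 1.
Equivalently ρ ≥ 17/(17+17) = 1/2.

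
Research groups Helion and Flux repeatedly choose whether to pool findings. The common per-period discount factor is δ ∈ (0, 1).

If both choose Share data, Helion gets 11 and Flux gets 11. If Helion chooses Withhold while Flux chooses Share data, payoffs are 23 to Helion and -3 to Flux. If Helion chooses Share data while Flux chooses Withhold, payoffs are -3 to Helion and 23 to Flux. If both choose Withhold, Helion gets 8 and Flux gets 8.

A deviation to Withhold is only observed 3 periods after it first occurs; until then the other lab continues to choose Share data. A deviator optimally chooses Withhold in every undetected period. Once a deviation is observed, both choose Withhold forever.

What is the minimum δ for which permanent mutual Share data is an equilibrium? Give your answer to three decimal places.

0.928

A deviator earns 23 for 3 periods, then 8 forever; cooperating earns 11 forever. Multiplying the IC by (1−δ):
11 ≥ 23(1−δ^3) + 8δ^3, so 15·δ^3 ≥ 12 and δ^3 ≥ 4/5.
δ ≥ (4/5)^(1/3) ≈ 0.928.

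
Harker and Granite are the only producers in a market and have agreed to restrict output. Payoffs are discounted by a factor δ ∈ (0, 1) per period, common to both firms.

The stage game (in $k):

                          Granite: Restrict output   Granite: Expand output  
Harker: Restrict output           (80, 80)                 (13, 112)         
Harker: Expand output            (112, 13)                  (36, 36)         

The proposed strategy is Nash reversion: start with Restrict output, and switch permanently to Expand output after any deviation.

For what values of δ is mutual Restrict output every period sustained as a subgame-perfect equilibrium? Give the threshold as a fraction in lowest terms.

8/19

Cooperation forever yields 80 each period: 80/(1−δ).
Deviating yields 112 once, then 36 forever: 112 + 36δ/(1−δ).
No profitable deviation requires 80/(1−δ) ≥ 112 + 36δ/(1−δ).
Multiplying by (1−δ): 80 ≥ 112(1−δ) + 36δ = 112 − 76δ.
So 76δ ≥ 32, i.e. δ ≥ 32/76 = 8/19.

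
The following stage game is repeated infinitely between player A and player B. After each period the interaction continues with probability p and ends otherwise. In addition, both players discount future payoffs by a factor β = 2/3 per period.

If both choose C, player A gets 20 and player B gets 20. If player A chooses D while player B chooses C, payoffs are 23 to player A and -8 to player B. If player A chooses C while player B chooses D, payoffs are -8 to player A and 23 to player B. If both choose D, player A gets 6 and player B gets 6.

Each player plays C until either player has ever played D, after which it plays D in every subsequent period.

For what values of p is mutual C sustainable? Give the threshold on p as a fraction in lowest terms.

With continuation probability p and discount β, the effective per-period discount factor is βp.
Grim-trigger IC: βp ≥ (23−20)/(23−6) = 3/17.
So p ≥ (3/17)/(2/3) = 9/34.

9/34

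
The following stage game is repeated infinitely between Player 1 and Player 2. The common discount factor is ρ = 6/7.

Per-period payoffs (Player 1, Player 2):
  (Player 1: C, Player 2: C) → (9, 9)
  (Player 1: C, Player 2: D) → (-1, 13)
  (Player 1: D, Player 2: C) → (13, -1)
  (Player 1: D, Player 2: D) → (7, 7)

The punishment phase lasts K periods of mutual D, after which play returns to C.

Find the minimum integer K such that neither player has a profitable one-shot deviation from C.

No profitable deviation requires (9−7)(ρ+…+ρ^K) ≥ 13−9, i.e. ρ+…+ρ^K ≥ 2 ≈ 2.0000.
With ρ = 6/7, the partial sums are K=1: 0.8571, K=2: 1.5918, K=3: 2.2216.
K = 3 is the first length at which the sum reaches 2.0000.

3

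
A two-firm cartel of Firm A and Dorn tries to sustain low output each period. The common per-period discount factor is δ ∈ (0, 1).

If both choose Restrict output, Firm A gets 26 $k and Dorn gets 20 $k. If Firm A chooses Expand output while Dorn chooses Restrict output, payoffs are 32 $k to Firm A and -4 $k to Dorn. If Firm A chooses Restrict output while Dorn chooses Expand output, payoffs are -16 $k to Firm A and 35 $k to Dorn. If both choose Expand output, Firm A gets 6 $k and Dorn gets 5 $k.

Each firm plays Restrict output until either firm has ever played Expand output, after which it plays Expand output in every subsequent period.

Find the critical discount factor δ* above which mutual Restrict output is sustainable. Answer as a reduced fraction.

For Firm A: deviation gain 32−26 = 6, per-period punishment loss 26−6 = 20. IC gives δ ≥ 6/26 = 3/13.
For Dorn: gain 15, loss 15 per period, so δ ≥ 15/30 = 1/2.
The tighter constraint is Dorn's, so cooperation needs δ ≥ 1/2.

1/2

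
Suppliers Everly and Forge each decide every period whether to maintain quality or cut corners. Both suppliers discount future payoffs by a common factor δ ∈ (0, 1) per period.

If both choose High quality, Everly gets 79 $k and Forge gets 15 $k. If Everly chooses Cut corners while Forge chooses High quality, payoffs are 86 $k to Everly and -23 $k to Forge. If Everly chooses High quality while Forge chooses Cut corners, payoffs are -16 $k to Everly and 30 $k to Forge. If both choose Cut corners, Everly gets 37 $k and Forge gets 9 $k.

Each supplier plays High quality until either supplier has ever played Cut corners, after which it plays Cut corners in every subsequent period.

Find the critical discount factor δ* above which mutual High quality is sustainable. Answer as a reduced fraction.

Everly's threshold: (86−79)/(86−37) = 1/7.
Forge's threshold: (30−15)/(30−9) = 5/7.
1/7 < 5/7, so Forge binds and δ* = 5/7.

5/7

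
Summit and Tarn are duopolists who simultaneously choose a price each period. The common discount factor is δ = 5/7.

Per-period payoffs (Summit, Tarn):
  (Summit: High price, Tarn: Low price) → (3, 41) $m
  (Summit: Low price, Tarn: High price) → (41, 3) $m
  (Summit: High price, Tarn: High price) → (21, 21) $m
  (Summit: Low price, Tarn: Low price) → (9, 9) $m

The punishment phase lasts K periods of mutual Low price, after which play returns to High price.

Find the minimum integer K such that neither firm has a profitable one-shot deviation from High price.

IC: δ(1−δ^K)/(1−δ) ≥ (41−21)/(21−9) = 5/3.
With δ = 5/7: need 1 − δ^K ≥ 5/3·(1−5/7)/(5/7), i.e. δ^K ≤ 0.3333.
Since (5/7)^3 = 0.3644 and (5/7)^4 = 0.2603, the smallest such K is 4.

4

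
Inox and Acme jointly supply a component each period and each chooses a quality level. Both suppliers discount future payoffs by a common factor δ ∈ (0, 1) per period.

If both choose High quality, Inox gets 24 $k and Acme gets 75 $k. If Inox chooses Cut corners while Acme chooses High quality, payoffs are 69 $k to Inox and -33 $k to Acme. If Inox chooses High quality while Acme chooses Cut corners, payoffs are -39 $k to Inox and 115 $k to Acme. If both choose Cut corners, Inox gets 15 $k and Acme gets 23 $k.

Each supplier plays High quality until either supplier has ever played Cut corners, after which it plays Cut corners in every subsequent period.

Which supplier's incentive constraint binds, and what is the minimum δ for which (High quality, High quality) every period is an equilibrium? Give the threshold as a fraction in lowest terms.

Inox's threshold: (69−24)/(69−15) = 5/6.
Acme's threshold: (115−75)/(115−23) = 10/23.
5/6 > 10/23, so Inox binds and δ* = 5/6.

Inox; δ ≥ 5/6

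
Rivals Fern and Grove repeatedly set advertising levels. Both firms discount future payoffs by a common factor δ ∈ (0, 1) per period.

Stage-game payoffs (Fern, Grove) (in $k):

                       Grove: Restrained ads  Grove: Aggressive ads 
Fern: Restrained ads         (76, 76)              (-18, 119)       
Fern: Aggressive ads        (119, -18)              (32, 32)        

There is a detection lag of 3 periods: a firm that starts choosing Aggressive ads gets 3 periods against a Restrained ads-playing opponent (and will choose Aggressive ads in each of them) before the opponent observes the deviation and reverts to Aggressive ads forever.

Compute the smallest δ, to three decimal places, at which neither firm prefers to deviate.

0.791

A deviator earns 119 for 3 periods, then 32 forever; cooperating earns 76 forever. Multiplying the IC by (1−δ):
76 ≥ 119(1−δ^3) + 32δ^3, so 87·δ^3 ≥ 43 and δ^3 ≥ 43/87.
δ ≥ (43/87)^(1/3) ≈ 0.791.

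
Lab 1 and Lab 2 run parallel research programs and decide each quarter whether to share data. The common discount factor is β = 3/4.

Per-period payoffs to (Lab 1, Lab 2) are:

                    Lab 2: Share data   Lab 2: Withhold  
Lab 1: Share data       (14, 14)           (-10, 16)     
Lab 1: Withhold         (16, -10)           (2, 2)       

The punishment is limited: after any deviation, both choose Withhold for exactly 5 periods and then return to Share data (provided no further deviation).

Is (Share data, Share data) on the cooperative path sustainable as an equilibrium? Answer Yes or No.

Comparing payoff streams over the 6 periods until play realigns: cooperate → 14(1+β+…+β^5); deviate → 16 + 2(β+…+β^5).
Cooperation is sustained iff (14−2)(β+…+β^5) ≥ 16−14.
β+…+β^5 = 3/4·(1−(3/4)^5)/(1−3/4) = 2.2881, and (16−14)/(14−2) = 0.1667.
2.2881 ≥ 0.1667, so cooperation is sustainable.

Yes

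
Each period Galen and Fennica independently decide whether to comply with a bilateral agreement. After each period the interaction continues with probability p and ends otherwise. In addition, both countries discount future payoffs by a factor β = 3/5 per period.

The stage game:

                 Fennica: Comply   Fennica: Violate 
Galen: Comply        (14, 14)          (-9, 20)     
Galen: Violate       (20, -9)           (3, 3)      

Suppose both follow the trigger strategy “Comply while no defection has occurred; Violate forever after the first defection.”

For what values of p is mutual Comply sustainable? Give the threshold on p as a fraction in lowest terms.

Expected continuation weight on next period's payoff is β·p = 3/5·p, which plays the role of the discount factor.
Cooperation requires 3/5·p ≥ (20−14)/(20−3) = 6/17, hence p ≥ 10/17.

10/17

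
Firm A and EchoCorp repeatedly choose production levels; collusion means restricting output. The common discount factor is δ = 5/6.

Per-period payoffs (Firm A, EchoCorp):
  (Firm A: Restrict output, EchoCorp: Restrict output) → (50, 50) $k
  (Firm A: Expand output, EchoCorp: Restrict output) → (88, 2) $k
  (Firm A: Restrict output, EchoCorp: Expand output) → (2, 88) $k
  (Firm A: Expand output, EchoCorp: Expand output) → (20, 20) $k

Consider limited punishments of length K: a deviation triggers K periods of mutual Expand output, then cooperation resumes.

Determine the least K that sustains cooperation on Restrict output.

Need Σ_{k=1}^{K} δ^k ≥ (88−50)/(50−20) = 1.2667 at δ = 5/6.
At K = 1 the sum is 0.8333 < 1.2667; at K = 2 it is 1.5278 ≥ 1.2667.
So the minimum punishment length is K = 2.

2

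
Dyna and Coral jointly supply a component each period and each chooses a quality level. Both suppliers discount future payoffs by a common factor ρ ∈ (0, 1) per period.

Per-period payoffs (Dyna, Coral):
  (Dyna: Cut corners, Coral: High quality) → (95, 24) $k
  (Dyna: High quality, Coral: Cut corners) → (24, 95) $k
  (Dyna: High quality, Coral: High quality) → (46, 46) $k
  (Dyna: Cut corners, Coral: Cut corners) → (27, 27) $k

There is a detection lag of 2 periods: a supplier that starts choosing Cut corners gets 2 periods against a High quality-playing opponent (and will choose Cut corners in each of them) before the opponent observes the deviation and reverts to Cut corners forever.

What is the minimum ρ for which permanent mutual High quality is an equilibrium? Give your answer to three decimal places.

0.849

Deviating for the 2 undetected periods gains 95−46 = 49 per period over cooperation, then loses 46−27 = 19 per period forever once punishment starts.
Gain: 49(1 + ρ + … + ρ^1); loss: 19·ρ^2/(1−ρ).
No profitable deviation ⇔ 49(1−ρ^2) ≤ 19·ρ^2, i.e. ρ^2 ≥ 49/(49+19) = 49/68.
Hence ρ ≥ (49/68)^(1/2) ≈ 0.849.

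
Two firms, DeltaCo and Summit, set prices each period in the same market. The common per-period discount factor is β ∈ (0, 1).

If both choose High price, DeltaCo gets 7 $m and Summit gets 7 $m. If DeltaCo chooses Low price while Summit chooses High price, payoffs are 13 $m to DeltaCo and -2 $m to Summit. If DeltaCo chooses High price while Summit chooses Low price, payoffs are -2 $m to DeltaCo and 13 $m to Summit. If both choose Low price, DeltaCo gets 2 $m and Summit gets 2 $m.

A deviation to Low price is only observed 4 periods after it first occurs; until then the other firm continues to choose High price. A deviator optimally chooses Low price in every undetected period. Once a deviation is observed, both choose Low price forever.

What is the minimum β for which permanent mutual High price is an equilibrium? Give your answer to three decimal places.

The best deviation is to choose Low price for all 4 undetected periods, earning 13 each, then 2 forever once detected.
Deviation value: 13(1−β^4)/(1−β) + 2β^4/(1−β); cooperation value: 7/(1−β).
IC: 7 ≥ 13(1−β^4) + 2β^4 = 13 − 11β^4.
So β^4 ≥ 6/11, giving β ≥ (6/11)^(1/4) ≈ 0.859.

0.859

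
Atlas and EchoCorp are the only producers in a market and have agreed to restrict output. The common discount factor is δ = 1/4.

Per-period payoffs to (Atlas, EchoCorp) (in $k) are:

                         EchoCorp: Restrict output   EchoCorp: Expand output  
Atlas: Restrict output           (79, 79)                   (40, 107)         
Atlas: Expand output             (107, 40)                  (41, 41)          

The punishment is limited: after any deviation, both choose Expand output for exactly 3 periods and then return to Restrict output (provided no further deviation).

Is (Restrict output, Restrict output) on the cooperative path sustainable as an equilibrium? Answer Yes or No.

No

Comparing payoff streams over the 4 periods until play realigns: cooperate → 79(1+δ+…+δ^3); deviate → 107 + 41(δ+…+δ^3).
Cooperation is sustained iff (79−41)(δ+…+δ^3) ≥ 107−79.
δ+…+δ^3 = 1/4·(1−(1/4)^3)/(1−1/4) = 0.3281, and (107−79)/(79−41) = 0.7368.
0.3281 < 0.7368, so cooperation is not sustainable.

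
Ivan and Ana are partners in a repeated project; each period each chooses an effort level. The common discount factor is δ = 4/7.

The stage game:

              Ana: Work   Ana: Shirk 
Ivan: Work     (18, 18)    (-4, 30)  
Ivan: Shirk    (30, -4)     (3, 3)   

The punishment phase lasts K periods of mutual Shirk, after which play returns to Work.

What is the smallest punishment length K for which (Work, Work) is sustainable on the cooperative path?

No profitable deviation requires (18−3)(δ+…+δ^K) ≥ 30−18, i.e. δ+…+δ^K ≥ 4/5 ≈ 0.8000.
With δ = 4/7, the partial sums are K=1: 0.5714, K=2: 0.8980.
K = 2 is the first length at which the sum reaches 0.8000.

2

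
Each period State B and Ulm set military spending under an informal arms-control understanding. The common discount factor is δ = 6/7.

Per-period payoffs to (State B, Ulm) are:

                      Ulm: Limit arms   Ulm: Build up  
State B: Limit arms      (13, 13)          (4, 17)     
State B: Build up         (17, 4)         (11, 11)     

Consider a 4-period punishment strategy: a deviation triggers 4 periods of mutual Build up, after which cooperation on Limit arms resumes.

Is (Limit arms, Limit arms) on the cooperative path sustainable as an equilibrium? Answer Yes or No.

Comparing payoff streams over the 5 periods until play realigns: cooperate → 13(1+δ+…+δ^4); deviate → 17 + 11(δ+…+δ^4).
Cooperation is sustained iff (13−11)(δ+…+δ^4) ≥ 17−13.
δ+…+δ^4 = 6/7·(1−(6/7)^4)/(1−6/7) = 2.7613, and (17−13)/(13−11) = 2.0000.
2.7613 ≥ 2.0000, so cooperation is sustainable.

Yes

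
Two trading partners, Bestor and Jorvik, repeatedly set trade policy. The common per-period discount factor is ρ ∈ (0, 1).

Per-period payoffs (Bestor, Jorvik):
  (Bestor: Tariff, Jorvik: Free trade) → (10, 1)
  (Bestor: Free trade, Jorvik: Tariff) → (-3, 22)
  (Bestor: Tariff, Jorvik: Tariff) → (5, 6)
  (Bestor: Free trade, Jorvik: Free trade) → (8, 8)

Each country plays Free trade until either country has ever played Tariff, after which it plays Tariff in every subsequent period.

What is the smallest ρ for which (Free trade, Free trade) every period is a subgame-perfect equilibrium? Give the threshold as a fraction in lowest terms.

For Bestor: deviation gain 10−8 = 2, per-period punishment loss 8−5 = 3. IC gives ρ ≥ 2/5.
For Jorvik: gain 14, loss 2 per period, so ρ ≥ 14/16 = 7/8.
The tighter constraint is Jorvik's, so cooperation needs ρ ≥ 7/8.

7/8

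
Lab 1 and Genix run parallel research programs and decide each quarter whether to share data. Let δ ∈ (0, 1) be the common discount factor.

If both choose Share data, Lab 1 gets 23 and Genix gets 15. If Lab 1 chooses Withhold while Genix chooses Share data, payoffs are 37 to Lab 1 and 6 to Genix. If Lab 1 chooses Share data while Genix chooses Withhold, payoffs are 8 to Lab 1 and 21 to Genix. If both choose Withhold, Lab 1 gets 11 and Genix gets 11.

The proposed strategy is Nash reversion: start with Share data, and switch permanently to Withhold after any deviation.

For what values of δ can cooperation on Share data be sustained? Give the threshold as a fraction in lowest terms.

3/5

For Lab 1: deviation gain 37−23 = 14, per-period punishment loss 23−11 = 12. IC gives δ ≥ 14/26 = 7/13.
For Genix: gain 6, loss 4 per period, so δ ≥ 6/10 = 3/5.
The tighter constraint is Genix's, so cooperation needs δ ≥ 3/5.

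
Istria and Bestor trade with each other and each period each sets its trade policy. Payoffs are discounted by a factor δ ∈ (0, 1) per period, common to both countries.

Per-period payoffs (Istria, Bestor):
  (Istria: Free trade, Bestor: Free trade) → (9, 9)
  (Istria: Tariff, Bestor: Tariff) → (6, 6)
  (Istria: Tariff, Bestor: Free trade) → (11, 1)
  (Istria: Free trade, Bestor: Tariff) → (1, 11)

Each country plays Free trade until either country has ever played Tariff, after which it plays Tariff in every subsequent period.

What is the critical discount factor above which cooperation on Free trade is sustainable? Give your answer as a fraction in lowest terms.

2/5

Cooperation forever yields 9 each period: 9/(1−δ).
Deviating yields 11 once, then 6 forever: 11 + 6δ/(1−δ).
No profitable deviation requires 9/(1−δ) ≥ 11 + 6δ/(1−δ).
Multiplying by (1−δ): 9 ≥ 11(1−δ) + 6δ = 11 − 5δ.
So 5δ ≥ 2, i.e. δ ≥ 2/5.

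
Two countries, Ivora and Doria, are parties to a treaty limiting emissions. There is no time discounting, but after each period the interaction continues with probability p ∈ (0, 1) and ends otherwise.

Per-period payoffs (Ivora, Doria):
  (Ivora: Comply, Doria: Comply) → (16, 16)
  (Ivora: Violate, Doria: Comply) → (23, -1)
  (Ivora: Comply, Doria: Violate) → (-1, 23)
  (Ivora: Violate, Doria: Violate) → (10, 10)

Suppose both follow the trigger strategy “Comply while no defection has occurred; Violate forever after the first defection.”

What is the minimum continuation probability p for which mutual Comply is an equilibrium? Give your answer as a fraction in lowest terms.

With no time discounting, the continuation probability p plays the role of the discount factor.
Grim-trigger IC: 16/(1−p) ≥ 23 + 10p/(1−p) ⇒ p ≥ (23−16)/(23−10) = 7/13.

7/13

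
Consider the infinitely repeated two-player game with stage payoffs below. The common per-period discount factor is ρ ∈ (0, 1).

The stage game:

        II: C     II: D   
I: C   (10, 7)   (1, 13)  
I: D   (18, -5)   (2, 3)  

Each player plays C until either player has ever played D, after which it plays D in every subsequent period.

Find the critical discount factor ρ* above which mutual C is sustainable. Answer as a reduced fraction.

3/5

I's threshold: (18−10)/(18−2) = 1/2.
II's threshold: (13−7)/(13−3) = 3/5.
1/2 < 3/5, so II binds and ρ* = 3/5.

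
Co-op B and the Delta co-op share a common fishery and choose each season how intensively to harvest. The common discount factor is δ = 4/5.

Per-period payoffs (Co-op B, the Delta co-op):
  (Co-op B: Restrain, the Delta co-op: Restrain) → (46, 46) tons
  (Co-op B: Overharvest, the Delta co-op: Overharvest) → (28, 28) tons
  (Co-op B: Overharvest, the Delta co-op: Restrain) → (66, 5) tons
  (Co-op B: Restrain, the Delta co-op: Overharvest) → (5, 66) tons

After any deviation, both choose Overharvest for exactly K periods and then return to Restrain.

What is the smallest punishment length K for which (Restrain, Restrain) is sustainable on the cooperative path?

2

Need Σ_{k=1}^{K} δ^k ≥ (66−46)/(46−28) = 1.1111 at δ = 4/5.
At K = 1 the sum is 0.8000 < 1.1111; at K = 2 it is 1.4400 ≥ 1.1111.
So the minimum punishment length is K = 2.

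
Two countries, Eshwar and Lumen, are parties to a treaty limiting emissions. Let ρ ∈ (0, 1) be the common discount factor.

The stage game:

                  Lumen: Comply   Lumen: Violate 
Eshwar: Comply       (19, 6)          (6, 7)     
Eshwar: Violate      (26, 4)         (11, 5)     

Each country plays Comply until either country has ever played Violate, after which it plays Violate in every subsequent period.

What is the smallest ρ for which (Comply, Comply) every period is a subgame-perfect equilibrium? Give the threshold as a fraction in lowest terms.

Eshwar's threshold: (26−19)/(26−11) = 7/15.
Lumen's threshold: (7−6)/(7−5) = 1/2.
7/15 < 1/2, so Lumen binds and ρ* = 1/2.

1/2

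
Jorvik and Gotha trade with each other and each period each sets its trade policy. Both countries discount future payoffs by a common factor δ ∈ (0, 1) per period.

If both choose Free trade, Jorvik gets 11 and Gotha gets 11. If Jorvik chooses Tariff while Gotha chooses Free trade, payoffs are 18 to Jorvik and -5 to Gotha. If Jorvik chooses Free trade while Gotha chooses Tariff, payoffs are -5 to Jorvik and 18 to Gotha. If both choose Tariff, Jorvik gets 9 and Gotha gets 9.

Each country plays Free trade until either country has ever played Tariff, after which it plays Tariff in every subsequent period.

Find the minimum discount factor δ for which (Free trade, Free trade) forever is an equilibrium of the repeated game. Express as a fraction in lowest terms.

7/9

11/(1−δ) ≥ 18 + 9δ/(1−δ)
11 ≥ 18 − 9δ
δ ≥ 7/9.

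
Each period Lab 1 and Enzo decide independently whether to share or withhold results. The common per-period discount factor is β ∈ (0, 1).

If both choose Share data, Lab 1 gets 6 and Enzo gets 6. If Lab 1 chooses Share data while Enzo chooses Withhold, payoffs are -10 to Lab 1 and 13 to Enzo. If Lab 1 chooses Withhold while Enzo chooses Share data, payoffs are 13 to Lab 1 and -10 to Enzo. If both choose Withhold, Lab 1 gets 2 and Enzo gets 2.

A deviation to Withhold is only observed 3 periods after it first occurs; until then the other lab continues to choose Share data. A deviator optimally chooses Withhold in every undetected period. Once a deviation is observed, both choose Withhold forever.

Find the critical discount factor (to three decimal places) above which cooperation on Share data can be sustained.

0.860

Deviating for the 3 undetected periods gains 13−6 = 7 per period over cooperation, then loses 6−2 = 4 per period forever once punishment starts.
Gain: 7(1 + β + … + β^2); loss: 4·β^3/(1−β).
No profitable deviation ⇔ 7(1−β^3) ≤ 4·β^3, i.e. β^3 ≥ 7/(7+4) = 7/11.
Hence β ≥ (7/11)^(1/3) ≈ 0.860.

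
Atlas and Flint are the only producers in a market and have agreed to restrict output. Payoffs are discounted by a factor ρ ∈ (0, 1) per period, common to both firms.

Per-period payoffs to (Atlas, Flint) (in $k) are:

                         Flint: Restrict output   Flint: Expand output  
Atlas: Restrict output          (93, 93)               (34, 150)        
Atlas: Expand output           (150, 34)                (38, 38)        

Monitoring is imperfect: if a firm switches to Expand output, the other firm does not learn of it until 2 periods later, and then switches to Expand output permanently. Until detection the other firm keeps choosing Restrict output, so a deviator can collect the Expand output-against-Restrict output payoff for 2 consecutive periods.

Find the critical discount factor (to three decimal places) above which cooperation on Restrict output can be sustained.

0.713

Deviating for the 2 undetected periods gains 150−93 = 57 per period over cooperation, then loses 93−38 = 55 per period forever once punishment starts.
Gain: 57(1 + ρ + … + ρ^1); loss: 55·ρ^2/(1−ρ).
No profitable deviation ⇔ 57(1−ρ^2) ≤ 55·ρ^2, i.e. ρ^2 ≥ 57/(57+55) = 57/112.
Hence ρ ≥ (57/112)^(1/2) ≈ 0.713.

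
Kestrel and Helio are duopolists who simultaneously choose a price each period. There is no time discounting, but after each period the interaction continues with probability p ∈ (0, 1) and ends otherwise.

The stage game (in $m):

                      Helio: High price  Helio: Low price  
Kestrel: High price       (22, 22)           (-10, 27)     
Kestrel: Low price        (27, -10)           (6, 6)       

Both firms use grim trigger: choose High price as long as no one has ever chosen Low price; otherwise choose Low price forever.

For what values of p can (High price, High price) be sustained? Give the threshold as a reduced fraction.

5/21

Expected cooperation value is 22 + p·22 + p²·22 + … = 22/(1−p); deviation gives 27 + p·6/(1−p).
22 ≥ 27(1−p) + 6p ⇒ 21p ≥ 5 ⇒ p ≥ 5/21.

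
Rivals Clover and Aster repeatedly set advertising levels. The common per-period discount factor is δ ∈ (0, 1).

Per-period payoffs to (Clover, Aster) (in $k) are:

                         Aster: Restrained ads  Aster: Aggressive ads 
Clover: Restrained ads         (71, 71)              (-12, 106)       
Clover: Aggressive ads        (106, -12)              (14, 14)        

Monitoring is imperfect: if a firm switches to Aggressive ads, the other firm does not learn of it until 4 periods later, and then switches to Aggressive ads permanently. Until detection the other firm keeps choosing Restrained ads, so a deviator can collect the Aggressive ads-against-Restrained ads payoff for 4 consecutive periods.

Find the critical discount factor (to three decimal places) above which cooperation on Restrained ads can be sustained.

A deviator earns 106 for 4 periods, then 14 forever; cooperating earns 71 forever. Multiplying the IC by (1−δ):
71 ≥ 106(1−δ^4) + 14δ^4, so 92·δ^4 ≥ 35 and δ^4 ≥ 35/92.
δ ≥ (35/92)^(1/4) ≈ 0.785.

0.785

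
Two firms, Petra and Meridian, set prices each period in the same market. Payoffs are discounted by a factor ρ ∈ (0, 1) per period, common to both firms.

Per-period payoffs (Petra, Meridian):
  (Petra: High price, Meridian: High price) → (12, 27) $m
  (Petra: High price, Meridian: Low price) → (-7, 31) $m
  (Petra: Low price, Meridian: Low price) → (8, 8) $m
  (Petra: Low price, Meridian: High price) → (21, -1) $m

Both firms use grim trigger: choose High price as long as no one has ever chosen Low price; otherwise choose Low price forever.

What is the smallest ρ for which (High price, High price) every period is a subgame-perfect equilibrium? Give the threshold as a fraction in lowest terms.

Petra's threshold: (21−12)/(21−8) = 9/13.
Meridian's threshold: (31−27)/(31−8) = 4/23.
9/13 > 4/23, so Petra binds and ρ* = 9/13.

9/13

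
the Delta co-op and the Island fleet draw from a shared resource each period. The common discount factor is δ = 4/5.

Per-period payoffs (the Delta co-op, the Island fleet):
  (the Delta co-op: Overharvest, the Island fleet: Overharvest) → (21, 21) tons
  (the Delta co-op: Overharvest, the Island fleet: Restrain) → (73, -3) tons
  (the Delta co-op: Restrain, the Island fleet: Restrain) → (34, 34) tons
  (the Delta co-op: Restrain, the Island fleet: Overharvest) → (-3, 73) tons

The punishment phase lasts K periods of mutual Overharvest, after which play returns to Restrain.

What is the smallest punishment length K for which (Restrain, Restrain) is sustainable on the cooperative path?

7

IC: δ(1−δ^K)/(1−δ) ≥ (73−34)/(34−21) = 3.
With δ = 4/5: need 1 − δ^K ≥ 3·(1−4/5)/(4/5), i.e. δ^K ≤ 0.2500.
Since (4/5)^6 = 0.2621 and (4/5)^7 = 0.2097, the smallest such K is 7.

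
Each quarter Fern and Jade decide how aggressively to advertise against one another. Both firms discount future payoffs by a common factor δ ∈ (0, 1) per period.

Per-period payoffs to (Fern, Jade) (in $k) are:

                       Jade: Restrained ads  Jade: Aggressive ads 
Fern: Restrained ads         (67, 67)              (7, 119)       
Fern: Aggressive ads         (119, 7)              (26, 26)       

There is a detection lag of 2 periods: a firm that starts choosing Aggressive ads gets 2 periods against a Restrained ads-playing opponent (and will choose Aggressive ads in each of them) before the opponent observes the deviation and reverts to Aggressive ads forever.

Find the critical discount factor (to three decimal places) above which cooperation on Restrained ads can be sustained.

0.748

A deviator earns 119 for 2 periods, then 26 forever; cooperating earns 67 forever. Multiplying the IC by (1−δ):
67 ≥ 119(1−δ^2) + 26δ^2, so 93·δ^2 ≥ 52 and δ^2 ≥ 52/93.
δ ≥ (52/93)^(1/2) ≈ 0.748.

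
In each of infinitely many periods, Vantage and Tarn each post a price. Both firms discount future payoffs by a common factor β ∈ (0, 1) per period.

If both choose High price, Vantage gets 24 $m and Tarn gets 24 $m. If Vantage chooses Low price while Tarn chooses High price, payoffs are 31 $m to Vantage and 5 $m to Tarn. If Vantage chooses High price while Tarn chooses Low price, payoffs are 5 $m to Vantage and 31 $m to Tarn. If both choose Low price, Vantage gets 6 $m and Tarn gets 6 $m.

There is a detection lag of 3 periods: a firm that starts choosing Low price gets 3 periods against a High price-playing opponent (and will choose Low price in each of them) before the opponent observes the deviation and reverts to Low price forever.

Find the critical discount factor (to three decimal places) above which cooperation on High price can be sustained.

Deviating for the 3 undetected periods gains 31−24 = 7 per period over cooperation, then loses 24−6 = 18 per period forever once punishment starts.
Gain: 7(1 + β + … + β^2); loss: 18·β^3/(1−β).
No profitable deviation ⇔ 7(1−β^3) ≤ 18·β^3, i.e. β^3 ≥ 7/(7+18) = 7/25.
Hence β ≥ (7/25)^(1/3) ≈ 0.654.

0.654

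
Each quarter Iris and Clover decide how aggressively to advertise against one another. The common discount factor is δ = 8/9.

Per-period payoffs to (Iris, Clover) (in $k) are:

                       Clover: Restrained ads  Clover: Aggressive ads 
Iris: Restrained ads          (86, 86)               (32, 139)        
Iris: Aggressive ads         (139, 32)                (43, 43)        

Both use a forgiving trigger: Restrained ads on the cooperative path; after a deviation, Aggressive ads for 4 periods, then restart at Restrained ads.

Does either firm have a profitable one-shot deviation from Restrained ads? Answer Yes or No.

Comparing payoff streams over the 5 periods until play realigns: cooperate → 86(1+δ+…+δ^4); deviate → 139 + 43(δ+…+δ^4).
Cooperation is sustained iff (86−43)(δ+…+δ^4) ≥ 139−86.
δ+…+δ^4 = 8/9·(1−(8/9)^4)/(1−8/9) = 3.0056, and (139−86)/(86−43) = 1.2326.
3.0056 ≥ 1.2326, so cooperation is sustainable.

No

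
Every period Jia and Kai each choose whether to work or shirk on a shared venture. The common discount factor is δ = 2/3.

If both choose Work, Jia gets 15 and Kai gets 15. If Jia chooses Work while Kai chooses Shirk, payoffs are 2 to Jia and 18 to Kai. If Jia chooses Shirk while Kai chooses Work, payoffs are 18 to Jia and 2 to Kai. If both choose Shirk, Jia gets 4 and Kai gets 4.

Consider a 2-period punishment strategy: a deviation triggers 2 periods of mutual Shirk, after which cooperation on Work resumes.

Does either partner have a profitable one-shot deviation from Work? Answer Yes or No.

Comparing payoff streams over the 3 periods until play realigns: cooperate → 15(1+δ+…+δ^2); deviate → 18 + 4(δ+…+δ^2).
Cooperation is sustained iff (15−4)(δ+…+δ^2) ≥ 18−15.
δ+…+δ^2 = 2/3·(1−(2/3)^2)/(1−2/3) = 1.1111, and (18−15)/(15−4) = 0.2727.
1.1111 ≥ 0.2727, so cooperation is sustainable.

No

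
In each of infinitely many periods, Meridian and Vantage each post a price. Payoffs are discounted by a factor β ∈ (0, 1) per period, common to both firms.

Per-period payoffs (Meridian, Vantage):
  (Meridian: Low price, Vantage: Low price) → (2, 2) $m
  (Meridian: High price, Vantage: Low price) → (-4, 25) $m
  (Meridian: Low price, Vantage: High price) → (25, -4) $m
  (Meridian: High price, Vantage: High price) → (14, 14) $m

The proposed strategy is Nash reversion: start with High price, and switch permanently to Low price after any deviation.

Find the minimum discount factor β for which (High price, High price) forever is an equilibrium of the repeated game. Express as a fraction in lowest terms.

11/23

Under grim trigger the critical discount factor is (T−C)/(T−P) with T = 25, C = 14, P = 2.
β* = (25−14)/(25−2) = 11/23.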